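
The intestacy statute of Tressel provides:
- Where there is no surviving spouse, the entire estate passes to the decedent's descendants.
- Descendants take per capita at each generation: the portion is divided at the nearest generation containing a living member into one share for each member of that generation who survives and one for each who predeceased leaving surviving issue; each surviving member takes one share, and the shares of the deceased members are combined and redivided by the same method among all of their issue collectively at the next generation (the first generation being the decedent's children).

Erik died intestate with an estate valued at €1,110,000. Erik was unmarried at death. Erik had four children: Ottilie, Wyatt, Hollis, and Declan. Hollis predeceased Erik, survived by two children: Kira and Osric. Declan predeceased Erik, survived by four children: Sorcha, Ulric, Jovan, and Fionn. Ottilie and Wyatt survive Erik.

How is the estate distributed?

Ottilie: €277,500; Wyatt: €277,500; Kira: €92,500; Osric: €92,500; Sorcha: €92,500; Ulric: €92,500; Jovan: €92,500; Fionn: €92,500

The entire €1,110,000 passes to the descendants.
That amount (€1,110,000) is divided at the children's generation into 4 shares of €277,500. Ottilie and Wyatt each take €277,500. The 2 shares of the deceased (Hollis and Declan) are combined into a pool of €555,000.
That pool (€555,000) is divided at the grandchildren's generation equally among Kira, Osric, Sorcha, Ulric, Jovan, and Fionn: €92,500 each.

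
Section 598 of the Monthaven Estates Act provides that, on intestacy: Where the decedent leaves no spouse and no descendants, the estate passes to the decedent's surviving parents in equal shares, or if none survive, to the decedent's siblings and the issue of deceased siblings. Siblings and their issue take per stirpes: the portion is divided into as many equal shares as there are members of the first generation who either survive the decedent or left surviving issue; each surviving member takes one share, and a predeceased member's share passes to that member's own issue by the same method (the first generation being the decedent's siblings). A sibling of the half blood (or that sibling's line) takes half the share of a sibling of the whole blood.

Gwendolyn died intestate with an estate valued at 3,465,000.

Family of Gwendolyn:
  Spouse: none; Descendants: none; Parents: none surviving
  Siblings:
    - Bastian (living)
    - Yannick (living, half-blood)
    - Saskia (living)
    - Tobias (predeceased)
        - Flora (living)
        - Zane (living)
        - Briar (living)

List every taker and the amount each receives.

The entire 3,465,000 passes to the siblings and their issue.
Counting each half-blood sibling's line as half a unit, there are 7/2 units in 3,465,000, so one unit is 990,000. Whole-blood lines (Bastian, Saskia, and Tobias) take 990,000 each; half-blood lines (Yannick) take 495,000 each.
Tobias's share (990,000) is divided into 3 shares of 330,000: Flora, Zane, and Briar each take 330,000.

Bastian: 990,000; Yannick: 495,000; Saskia: 990,000; Flora: 330,000; Zane: 330,000; Briar: 330,000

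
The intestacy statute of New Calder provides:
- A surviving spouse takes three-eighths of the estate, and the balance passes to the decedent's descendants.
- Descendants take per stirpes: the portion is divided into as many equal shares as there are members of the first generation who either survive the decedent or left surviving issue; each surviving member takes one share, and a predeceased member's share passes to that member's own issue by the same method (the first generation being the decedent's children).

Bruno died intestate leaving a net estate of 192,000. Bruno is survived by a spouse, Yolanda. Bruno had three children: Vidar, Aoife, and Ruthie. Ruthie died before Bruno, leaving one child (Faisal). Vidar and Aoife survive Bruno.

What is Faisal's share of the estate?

Faisal receives 40,000.

Yolanda takes three-eighths of 192,000 = 72,000. The remaining 120,000 passes to the descendants.
The descendants' portion (120,000) is divided into 3 shares of 40,000: Vidar and Aoife each take 40,000; Ruthie's 40,000 share passes to Ruthie's issue.
Ruthie's share (40,000) passes entirely to Faisal.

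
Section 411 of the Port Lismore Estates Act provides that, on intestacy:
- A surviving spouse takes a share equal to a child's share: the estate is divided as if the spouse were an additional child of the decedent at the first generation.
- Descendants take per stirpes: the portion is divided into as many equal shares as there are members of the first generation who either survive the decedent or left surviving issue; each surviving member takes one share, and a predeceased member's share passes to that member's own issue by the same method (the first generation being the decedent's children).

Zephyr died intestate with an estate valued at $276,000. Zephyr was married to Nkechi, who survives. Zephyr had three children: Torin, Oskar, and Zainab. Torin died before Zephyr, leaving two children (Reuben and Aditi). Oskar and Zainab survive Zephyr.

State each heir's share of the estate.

Nkechi: $69,000; Reuben: $34,500; Aditi: $34,500; Oskar: $69,000; Zainab: $69,000

The spouse counts as an additional share at the children's level, so there are 4 primary shares of $69,000. Nkechi takes one such share ($69,000).
The children's combined portion ($207,000) is divided into 3 shares of $69,000: Oskar and Zainab each take $69,000; Torin's $69,000 share passes to Torin's issue.
Torin's share ($69,000) is divided into 2 shares of $34,500: Reuben and Aditi each take $34,500.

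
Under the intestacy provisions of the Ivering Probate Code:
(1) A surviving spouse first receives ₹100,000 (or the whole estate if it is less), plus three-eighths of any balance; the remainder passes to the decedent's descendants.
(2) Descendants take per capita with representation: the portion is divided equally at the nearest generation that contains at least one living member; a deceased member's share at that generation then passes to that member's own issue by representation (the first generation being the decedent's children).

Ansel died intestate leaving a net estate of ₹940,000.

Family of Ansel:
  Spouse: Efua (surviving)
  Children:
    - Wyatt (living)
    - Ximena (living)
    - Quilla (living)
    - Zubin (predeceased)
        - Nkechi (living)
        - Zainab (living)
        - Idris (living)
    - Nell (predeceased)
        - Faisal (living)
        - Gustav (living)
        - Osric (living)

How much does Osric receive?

Osric receives ₹35,000.

Efua first takes ₹100,000, leaving a balance of ₹840,000. Efua then takes three-eighths of the balance (₹315,000), for a total of ₹415,000. The remaining ₹525,000 passes to the descendants.
The descendants' portion (₹525,000) is divided into 5 shares of ₹105,000: Wyatt, Ximena, and Quilla each take ₹105,000; Zubin's ₹105,000 share passes to Zubin's issue; Nell's ₹105,000 share passes to Nell's issue.
Zubin's share (₹105,000) is divided into 3 shares of ₹35,000: Nkechi, Zainab, and Idris each take ₹35,000.
Nell's share (₹105,000) is divided into 3 shares of ₹35,000: Faisal, Gustav, and Osric each take ₹35,000.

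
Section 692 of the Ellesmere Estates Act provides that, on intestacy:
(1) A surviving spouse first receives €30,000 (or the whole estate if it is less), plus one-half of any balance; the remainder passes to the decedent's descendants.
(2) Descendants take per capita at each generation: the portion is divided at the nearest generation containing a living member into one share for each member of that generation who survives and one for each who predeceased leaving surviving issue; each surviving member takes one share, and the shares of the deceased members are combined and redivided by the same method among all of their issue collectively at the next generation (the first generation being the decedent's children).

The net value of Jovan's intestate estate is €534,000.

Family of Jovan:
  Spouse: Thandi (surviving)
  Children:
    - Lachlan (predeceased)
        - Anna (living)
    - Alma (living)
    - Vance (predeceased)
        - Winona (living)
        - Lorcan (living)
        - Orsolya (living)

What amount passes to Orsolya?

Thandi first takes €30,000, leaving a balance of €504,000. Thandi then takes one-half of the balance (€252,000), for a total of €282,000. The remaining €252,000 passes to the descendants.
The descendants' portion (€252,000) is divided at the children's generation into 3 shares of €84,000. Alma takes €84,000. The 2 shares of the deceased (Lachlan and Vance) are combined into a pool of €168,000.
That pool (€168,000) is divided at the grandchildren's generation equally among Anna, Winona, Lorcan, and Orsolya: €42,000 each.

Orsolya receives €42,000.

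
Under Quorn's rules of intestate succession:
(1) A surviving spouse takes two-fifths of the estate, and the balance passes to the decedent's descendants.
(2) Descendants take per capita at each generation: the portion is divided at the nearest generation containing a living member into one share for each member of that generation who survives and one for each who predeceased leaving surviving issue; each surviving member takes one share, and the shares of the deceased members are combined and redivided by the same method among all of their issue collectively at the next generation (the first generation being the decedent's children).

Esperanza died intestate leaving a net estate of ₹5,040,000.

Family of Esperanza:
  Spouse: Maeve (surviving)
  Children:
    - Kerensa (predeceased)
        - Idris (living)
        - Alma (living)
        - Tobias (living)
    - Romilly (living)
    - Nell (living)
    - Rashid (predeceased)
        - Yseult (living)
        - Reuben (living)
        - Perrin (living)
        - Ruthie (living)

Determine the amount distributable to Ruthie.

Maeve takes two-fifths of ₹5,040,000 = ₹2,016,000. The remaining ₹3,024,000 passes to the descendants.
The descendants' portion (₹3,024,000) is divided at the children's generation into 4 shares of ₹756,000. Romilly and Nell each take ₹756,000. The 2 shares of the deceased (Kerensa and Rashid) are combined into a pool of ₹1,512,000.
That pool (₹1,512,000) is divided at the grandchildren's generation equally among Idris, Alma, Tobias, Yseult, Reuben, Perrin, and Ruthie: ₹216,000 each.

Ruthie receives ₹216,000.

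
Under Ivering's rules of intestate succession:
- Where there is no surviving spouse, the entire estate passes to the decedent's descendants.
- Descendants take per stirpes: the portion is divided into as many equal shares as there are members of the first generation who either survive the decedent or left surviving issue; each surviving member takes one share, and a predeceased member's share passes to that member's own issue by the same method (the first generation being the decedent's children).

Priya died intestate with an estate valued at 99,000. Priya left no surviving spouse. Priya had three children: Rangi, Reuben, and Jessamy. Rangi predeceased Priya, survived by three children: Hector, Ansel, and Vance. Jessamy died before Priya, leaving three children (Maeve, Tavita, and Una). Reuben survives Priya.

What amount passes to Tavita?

The entire 99,000 passes to the descendants.
That amount (99,000) is divided into 3 shares of 33,000: Reuben takes 33,000; Rangi's 33,000 share passes to Rangi's issue; Jessamy's 33,000 share passes to Jessamy's issue.
Rangi's share (33,000) is divided into 3 shares of 11,000: Hector, Ansel, and Vance each take 11,000.
Jessamy's share (33,000) is divided into 3 shares of 11,000: Maeve, Tavita, and Una each take 11,000.

Tavita receives 11,000.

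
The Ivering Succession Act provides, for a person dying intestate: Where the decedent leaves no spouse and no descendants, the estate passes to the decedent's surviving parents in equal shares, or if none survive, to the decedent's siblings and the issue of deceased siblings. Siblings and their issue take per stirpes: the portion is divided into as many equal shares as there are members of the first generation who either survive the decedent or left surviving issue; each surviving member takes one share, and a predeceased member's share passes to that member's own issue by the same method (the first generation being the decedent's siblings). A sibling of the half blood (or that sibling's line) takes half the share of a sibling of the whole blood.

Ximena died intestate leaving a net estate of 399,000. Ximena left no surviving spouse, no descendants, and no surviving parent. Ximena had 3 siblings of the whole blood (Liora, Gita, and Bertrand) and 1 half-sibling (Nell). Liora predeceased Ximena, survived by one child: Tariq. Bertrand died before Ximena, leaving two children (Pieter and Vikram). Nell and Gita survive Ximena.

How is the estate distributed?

Tariq: 114,000; Nell: 57,000; Gita: 114,000; Pieter: 57,000; Vikram: 57,000

The entire 399,000 passes to the siblings and their issue.
Counting each half-blood sibling's line as half a unit, there are 7/2 units in 399,000, so one unit is 114,000. Whole-blood lines (Liora, Gita, and Bertrand) take 114,000 each; half-blood lines (Nell) take 57,000 each.
Liora's share (114,000) passes entirely to Tariq.
Bertrand's share (114,000) is divided into 2 shares of 57,000: Pieter and Vikram each take 57,000.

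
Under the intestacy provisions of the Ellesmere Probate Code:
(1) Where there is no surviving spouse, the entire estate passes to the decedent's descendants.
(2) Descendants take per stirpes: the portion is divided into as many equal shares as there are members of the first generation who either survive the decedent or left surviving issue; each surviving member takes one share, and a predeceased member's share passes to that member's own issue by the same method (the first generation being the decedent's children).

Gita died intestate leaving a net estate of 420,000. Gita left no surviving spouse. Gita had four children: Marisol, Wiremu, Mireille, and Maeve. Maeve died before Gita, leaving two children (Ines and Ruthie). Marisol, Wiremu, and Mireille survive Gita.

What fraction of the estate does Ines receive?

The entire 420,000 passes to the descendants.
That amount (420,000) is divided into 4 shares of 105,000: Marisol, Wiremu, and Mireille each take 105,000; Maeve's 105,000 share passes to Maeve's issue.
Maeve's share (105,000) is divided into 2 shares of 52,500: Ines and Ruthie each take 52,500.

Ines receives 1/8 of the estate.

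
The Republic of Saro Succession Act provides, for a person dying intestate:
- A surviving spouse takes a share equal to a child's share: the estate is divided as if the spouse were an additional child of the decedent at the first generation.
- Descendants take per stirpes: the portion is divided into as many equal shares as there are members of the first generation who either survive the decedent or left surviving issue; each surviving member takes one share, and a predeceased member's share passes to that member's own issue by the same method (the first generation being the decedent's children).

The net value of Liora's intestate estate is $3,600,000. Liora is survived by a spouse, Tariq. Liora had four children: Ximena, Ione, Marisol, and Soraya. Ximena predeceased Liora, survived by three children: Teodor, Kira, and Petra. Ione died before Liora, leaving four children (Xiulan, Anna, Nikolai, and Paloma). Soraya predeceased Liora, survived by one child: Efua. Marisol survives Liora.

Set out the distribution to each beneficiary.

The spouse counts as an additional share at the children's level, so there are 5 primary shares of $720,000. Tariq takes one such share ($720,000).
The children's combined portion ($2,880,000) is divided into 4 shares of $720,000: Marisol takes $720,000; Ximena's $720,000 share passes to Ximena's issue; Ione's $720,000 share passes to Ione's issue; Soraya's $720,000 share passes to Soraya's issue.
Ximena's share ($720,000) is divided into 3 shares of $240,000: Teodor, Kira, and Petra each take $240,000.
Ione's share ($720,000) is divided into 4 shares of $180,000: Xiulan, Anna, Nikolai, and Paloma each take $180,000.
Soraya's share ($720,000) passes entirely to Efua.

Tariq: $720,000; Teodor: $240,000; Kira: $240,000; Petra: $240,000; Xiulan: $180,000; Anna: $180,000; Nikolai: $180,000; Paloma: $180,000; Marisol: $720,000; Efua: $720,000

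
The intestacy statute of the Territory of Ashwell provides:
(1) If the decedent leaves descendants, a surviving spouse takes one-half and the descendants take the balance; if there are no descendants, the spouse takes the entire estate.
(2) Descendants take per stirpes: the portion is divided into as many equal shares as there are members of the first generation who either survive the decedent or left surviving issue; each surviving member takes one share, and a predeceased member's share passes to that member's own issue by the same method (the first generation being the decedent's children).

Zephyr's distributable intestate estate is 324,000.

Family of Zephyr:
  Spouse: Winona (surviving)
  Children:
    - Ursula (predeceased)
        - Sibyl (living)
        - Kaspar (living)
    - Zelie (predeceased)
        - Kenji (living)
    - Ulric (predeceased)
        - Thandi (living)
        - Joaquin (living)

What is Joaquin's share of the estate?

Winona takes one-half of 324,000 = 162,000. The remaining 162,000 passes to the descendants.
The descendants' portion (162,000) is divided into 3 shares of 54,000: Ursula's 54,000 share passes to Ursula's issue; Zelie's 54,000 share passes to Zelie's issue; Ulric's 54,000 share passes to Ulric's issue.
Ursula's share (54,000) is divided into 2 shares of 27,000: Sibyl and Kaspar each take 27,000.
Zelie's share (54,000) passes entirely to Kenji.
Ulric's share (54,000) is divided into 2 shares of 27,000: Thandi and Joaquin each take 27,000.

Joaquin receives 27,000.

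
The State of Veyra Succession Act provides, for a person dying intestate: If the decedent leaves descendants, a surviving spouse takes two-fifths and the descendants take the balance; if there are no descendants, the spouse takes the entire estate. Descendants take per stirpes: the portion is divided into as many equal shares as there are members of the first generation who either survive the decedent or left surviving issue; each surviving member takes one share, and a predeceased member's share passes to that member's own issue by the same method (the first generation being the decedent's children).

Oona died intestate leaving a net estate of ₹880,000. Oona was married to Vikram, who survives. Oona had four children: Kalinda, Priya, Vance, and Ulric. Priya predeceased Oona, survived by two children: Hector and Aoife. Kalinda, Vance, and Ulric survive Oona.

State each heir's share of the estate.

Vikram: ₹352,000; Kalinda: ₹132,000; Hector: ₹66,000; Aoife: ₹66,000; Vance: ₹132,000; Ulric: ₹132,000

Vikram takes two-fifths of ₹880,000 = ₹352,000. The remaining ₹528,000 passes to the descendants.
The descendants' portion (₹528,000) is divided into 4 shares of ₹132,000: Kalinda, Vance, and Ulric each take ₹132,000; Priya's ₹132,000 share passes to Priya's issue.
Priya's share (₹132,000) is divided into 2 shares of ₹66,000: Hector and Aoife each take ₹66,000.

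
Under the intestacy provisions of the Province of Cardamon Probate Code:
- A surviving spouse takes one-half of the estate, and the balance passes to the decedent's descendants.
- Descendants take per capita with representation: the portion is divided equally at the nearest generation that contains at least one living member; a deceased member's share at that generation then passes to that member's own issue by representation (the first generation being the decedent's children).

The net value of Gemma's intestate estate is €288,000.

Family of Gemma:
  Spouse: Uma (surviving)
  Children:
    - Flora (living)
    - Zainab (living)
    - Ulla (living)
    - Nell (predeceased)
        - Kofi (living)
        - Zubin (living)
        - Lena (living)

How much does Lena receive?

Lena receives €12,000.

Uma takes one-half of €288,000 = €144,000. The remaining €144,000 passes to the descendants.
The descendants' portion (€144,000) is divided into 4 shares of €36,000: Flora, Zainab, and Ulla each take €36,000; Nell's €36,000 share passes to Nell's issue.
Nell's share (€36,000) is divided into 3 shares of €12,000: Kofi, Zubin, and Lena each take €12,000.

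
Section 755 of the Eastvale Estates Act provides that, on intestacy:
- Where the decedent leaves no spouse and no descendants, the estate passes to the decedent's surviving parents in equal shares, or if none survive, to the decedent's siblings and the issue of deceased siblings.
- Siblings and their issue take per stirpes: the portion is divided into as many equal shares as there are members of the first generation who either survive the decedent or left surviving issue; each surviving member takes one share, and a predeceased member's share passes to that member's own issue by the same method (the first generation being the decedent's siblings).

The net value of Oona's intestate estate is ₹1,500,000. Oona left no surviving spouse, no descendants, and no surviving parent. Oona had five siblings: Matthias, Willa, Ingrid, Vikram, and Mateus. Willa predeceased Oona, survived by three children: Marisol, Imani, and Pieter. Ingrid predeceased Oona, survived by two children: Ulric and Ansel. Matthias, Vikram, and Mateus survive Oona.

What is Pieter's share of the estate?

Pieter receives ₹100,000.

The entire ₹1,500,000 passes to the siblings and their issue.
That amount (₹1,500,000) is divided into 5 shares of ₹300,000: Matthias, Vikram, and Mateus each take ₹300,000; Willa's ₹300,000 share passes to Willa's issue; Ingrid's ₹300,000 share passes to Ingrid's issue.
Willa's share (₹300,000) is divided into 3 shares of ₹100,000: Marisol, Imani, and Pieter each take ₹100,000.
Ingrid's share (₹300,000) is divided into 2 shares of ₹150,000: Ulric and Ansel each take ₹150,000.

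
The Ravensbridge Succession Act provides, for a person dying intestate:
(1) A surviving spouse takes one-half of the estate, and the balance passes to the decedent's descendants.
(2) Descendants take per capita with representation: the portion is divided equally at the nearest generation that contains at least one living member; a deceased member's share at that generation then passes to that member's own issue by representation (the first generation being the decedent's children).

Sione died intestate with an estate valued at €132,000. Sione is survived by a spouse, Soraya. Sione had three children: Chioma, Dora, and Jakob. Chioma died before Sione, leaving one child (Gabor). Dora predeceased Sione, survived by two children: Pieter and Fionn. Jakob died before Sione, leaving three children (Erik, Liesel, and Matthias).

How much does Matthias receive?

Matthias receives €11,000.

Soraya takes one-half of €132,000 = €66,000. The remaining €66,000 passes to the descendants.
No child survives, so the initial division is made at the grandchildren's generation.
The descendants' portion (€66,000) is divided into 6 shares of €11,000: Gabor, Pieter, Fionn, Erik, Liesel, and Matthias each take €11,000.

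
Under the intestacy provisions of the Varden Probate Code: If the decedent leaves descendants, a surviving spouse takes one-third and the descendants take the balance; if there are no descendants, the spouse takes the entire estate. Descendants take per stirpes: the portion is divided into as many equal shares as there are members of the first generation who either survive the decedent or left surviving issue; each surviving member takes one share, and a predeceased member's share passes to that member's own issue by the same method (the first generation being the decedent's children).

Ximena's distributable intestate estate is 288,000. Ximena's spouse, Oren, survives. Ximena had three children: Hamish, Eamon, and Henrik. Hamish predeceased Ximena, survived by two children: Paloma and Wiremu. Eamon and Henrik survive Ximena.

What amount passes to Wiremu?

Oren takes one-third of 288,000 = 96,000. The remaining 192,000 passes to the descendants.
The descendants' portion (192,000) is divided into 3 shares of 64,000: Eamon and Henrik each take 64,000; Hamish's 64,000 share passes to Hamish's issue.
Hamish's share (64,000) is divided into 2 shares of 32,000: Paloma and Wiremu each take 32,000.

Wiremu receives 32,000.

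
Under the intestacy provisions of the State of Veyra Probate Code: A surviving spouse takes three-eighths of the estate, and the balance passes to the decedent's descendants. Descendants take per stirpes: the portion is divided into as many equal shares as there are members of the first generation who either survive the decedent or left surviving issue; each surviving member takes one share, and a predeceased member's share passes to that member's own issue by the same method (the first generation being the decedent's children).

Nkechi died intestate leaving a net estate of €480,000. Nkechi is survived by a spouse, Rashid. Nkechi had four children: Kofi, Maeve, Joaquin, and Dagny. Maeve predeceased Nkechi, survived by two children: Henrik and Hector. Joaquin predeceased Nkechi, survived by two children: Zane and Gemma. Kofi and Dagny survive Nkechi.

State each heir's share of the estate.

Rashid takes three-eighths of €480,000 = €180,000. The remaining €300,000 passes to the descendants.
The descendants' portion (€300,000) is divided into 4 shares of €75,000: Kofi and Dagny each take €75,000; Maeve's €75,000 share passes to Maeve's issue; Joaquin's €75,000 share passes to Joaquin's issue.
Maeve's share (€75,000) is divided into 2 shares of €37,500: Henrik and Hector each take €37,500.
Joaquin's share (€75,000) is divided into 2 shares of €37,500: Zane and Gemma each take €37,500.

Rashid: €180,000; Kofi: €75,000; Henrik: €37,500; Hector: €37,500; Zane: €37,500; Gemma: €37,500; Dagny: €75,000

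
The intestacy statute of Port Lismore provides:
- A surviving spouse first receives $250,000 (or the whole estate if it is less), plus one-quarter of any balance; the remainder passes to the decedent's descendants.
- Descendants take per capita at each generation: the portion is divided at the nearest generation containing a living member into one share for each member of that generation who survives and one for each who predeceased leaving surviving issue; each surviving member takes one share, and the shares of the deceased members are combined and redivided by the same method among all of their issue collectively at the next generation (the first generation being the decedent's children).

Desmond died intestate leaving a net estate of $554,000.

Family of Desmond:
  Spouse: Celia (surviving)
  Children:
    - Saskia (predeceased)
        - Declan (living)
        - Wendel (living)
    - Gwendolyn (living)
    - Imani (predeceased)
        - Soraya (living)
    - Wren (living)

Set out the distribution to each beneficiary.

Celia first takes $250,000, leaving a balance of $304,000. Celia then takes one-quarter of the balance ($76,000), for a total of $326,000. The remaining $228,000 passes to the descendants.
The descendants' portion ($228,000) is divided at the children's generation into 4 shares of $57,000. Gwendolyn and Wren each take $57,000. The 2 shares of the deceased (Saskia and Imani) are combined into a pool of $114,000.
That pool ($114,000) is divided at the grandchildren's generation equally among Declan, Wendel, and Soraya: $38,000 each.

Celia: $326,000; Declan: $38,000; Wendel: $38,000; Gwendolyn: $57,000; Soraya: $38,000; Wren: $57,000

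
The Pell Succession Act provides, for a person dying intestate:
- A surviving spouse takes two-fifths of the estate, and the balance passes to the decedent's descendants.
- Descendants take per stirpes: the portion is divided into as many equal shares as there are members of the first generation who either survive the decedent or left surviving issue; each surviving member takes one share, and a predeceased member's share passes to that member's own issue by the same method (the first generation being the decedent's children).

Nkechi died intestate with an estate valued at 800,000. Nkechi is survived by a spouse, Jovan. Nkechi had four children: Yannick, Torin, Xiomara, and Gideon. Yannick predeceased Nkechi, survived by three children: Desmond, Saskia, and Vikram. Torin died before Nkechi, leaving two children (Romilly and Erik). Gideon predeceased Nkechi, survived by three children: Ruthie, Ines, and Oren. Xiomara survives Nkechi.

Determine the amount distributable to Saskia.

Saskia receives 40,000.

Jovan takes two-fifths of 800,000 = 320,000. The remaining 480,000 passes to the descendants.
The descendants' portion (480,000) is divided into 4 shares of 120,000: Xiomara takes 120,000; Yannick's 120,000 share passes to Yannick's issue; Torin's 120,000 share passes to Torin's issue; Gideon's 120,000 share passes to Gideon's issue.
Yannick's share (120,000) is divided into 3 shares of 40,000: Desmond, Saskia, and Vikram each take 40,000.
Torin's share (120,000) is divided into 2 shares of 60,000: Romilly and Erik each take 60,000.
Gideon's share (120,000) is divided into 3 shares of 40,000: Ruthie, Ines, and Oren each take 40,000.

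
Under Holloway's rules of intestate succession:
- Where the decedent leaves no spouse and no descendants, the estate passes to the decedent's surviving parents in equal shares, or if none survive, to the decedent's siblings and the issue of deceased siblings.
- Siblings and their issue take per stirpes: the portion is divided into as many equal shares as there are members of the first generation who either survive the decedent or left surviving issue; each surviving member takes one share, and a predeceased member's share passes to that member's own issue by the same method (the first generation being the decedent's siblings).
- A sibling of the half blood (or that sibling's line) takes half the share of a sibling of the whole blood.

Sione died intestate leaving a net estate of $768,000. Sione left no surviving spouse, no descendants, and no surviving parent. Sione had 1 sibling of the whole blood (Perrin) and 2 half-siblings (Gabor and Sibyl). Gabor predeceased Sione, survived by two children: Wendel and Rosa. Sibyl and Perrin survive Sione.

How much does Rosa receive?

Rosa receives $96,000.

The entire $768,000 passes to the siblings and their issue.
Counting each half-blood sibling's line as half a unit, there are 2 units in $768,000, so one unit is $384,000. Whole-blood lines (Perrin) take $384,000 each; half-blood lines (Gabor and Sibyl) take $192,000 each.
Gabor's share ($192,000) is divided into 2 shares of $96,000: Wendel and Rosa each take $96,000.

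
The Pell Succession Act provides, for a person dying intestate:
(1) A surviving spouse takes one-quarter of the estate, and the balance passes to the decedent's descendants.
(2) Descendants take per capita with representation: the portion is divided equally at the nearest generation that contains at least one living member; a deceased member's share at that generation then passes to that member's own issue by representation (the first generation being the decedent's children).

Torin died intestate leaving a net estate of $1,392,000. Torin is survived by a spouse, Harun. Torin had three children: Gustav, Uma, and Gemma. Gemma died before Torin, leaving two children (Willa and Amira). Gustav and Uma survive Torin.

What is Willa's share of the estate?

Harun takes one-quarter of $1,392,000 = $348,000. The remaining $1,044,000 passes to the descendants.
The descendants' portion ($1,044,000) is divided into 3 shares of $348,000: Gustav and Uma each take $348,000; Gemma's $348,000 share passes to Gemma's issue.
Gemma's share ($348,000) is divided into 2 shares of $174,000: Willa and Amira each take $174,000.

Willa receives $174,000.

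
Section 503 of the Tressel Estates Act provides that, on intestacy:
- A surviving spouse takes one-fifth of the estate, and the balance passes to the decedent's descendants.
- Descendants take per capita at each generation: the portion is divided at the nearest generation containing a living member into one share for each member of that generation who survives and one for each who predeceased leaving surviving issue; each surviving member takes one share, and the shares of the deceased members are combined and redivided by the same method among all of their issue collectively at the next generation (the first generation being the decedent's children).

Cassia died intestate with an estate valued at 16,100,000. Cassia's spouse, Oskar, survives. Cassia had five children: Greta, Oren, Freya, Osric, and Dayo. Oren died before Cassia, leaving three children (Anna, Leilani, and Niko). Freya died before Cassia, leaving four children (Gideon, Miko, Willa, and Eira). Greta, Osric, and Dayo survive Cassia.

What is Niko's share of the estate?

Oskar takes one-fifth of 16,100,000 = 3,220,000. The remaining 12,880,000 passes to the descendants.
The descendants' portion (12,880,000) is divided at the children's generation into 5 shares of 2,576,000. Greta, Osric, and Dayo each take 2,576,000. The 2 shares of the deceased (Oren and Freya) are combined into a pool of 5,152,000.
That pool (5,152,000) is divided at the grandchildren's generation equally among Anna, Leilani, Niko, Gideon, Miko, Willa, and Eira: 736,000 each.

Niko receives 736,000.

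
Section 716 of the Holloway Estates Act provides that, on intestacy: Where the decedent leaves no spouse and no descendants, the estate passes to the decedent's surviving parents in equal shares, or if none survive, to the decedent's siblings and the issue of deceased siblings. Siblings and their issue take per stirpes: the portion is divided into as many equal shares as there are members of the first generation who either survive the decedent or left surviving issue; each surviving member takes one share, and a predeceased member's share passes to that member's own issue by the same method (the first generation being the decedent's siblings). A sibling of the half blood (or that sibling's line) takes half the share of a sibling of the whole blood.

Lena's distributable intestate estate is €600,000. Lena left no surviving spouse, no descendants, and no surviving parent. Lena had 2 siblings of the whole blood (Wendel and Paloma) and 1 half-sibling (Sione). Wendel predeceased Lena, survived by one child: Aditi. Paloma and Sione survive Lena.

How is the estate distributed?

The entire €600,000 passes to the siblings and their issue.
Counting each half-blood sibling's line as half a unit, there are 5/2 units in €600,000, so one unit is €240,000. Whole-blood lines (Wendel and Paloma) take €240,000 each; half-blood lines (Sione) take €120,000 each.
Wendel's share (€240,000) passes entirely to Aditi.

Aditi: €240,000; Paloma: €240,000; Sione: €120,000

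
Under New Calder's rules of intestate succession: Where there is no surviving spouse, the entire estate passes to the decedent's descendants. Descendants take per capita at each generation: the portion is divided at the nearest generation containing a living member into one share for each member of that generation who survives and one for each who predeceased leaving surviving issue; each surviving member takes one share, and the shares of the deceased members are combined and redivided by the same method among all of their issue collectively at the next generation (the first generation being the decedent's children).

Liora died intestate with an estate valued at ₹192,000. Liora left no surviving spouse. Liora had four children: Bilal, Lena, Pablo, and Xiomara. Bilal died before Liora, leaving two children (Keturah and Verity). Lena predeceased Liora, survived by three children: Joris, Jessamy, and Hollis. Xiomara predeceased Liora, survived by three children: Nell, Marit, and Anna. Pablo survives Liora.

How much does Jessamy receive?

The entire ₹192,000 passes to the descendants.
That amount (₹192,000) is divided at the children's generation into 4 shares of ₹48,000. Pablo takes ₹48,000. The 3 shares of the deceased (Bilal, Lena, and Xiomara) are combined into a pool of ₹144,000.
That pool (₹144,000) is divided at the grandchildren's generation equally among Keturah, Verity, Joris, Jessamy, Hollis, Nell, Marit, and Anna: ₹18,000 each.

Jessamy receives ₹18,000.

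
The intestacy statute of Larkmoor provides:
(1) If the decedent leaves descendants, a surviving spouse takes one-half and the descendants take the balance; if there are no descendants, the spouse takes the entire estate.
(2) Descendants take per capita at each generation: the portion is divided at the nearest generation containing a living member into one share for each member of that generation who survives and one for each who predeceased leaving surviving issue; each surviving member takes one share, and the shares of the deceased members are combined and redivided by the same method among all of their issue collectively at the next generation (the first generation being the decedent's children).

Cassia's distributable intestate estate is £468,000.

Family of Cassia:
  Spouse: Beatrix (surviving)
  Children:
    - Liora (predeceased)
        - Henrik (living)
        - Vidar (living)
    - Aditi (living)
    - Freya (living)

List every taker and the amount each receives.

Beatrix takes one-half of £468,000 = £234,000. The remaining £234,000 passes to the descendants.
The descendants' portion (£234,000) is divided at the children's generation into 3 shares of £78,000. Aditi and Freya each take £78,000. The remaining share for the deceased Liora (£78,000) is carried to the next generation.
That pool (£78,000) is divided at the grandchildren's generation equally among Henrik and Vidar: £39,000 each.

Beatrix: £234,000; Henrik: £39,000; Vidar: £39,000; Aditi: £78,000; Freya: £78,000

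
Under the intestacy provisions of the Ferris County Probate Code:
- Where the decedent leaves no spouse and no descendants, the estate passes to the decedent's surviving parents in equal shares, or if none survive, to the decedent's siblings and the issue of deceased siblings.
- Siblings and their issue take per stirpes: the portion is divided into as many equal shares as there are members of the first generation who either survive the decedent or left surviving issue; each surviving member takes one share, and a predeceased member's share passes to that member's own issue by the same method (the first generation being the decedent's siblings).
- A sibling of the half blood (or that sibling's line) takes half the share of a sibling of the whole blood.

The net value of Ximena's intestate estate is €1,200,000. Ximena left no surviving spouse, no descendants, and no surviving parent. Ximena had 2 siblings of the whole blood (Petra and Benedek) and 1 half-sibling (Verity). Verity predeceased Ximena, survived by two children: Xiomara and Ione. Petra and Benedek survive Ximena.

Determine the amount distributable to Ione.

The entire €1,200,000 passes to the siblings and their issue.
Counting each half-blood sibling's line as half a unit, there are 5/2 units in €1,200,000, so one unit is €480,000. Whole-blood lines (Petra and Benedek) take €480,000 each; half-blood lines (Verity) take €240,000 each.
Verity's share (€240,000) is divided into 2 shares of €120,000: Xiomara and Ione each take €120,000.

Ione receives €120,000.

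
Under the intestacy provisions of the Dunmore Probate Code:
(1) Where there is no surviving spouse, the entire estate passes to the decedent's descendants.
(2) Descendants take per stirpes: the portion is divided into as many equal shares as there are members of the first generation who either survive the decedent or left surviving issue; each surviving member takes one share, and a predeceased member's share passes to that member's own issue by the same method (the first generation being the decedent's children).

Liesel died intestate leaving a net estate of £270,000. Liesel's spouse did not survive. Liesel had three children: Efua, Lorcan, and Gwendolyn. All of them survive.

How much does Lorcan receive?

Lorcan receives £90,000.

The entire £270,000 passes to the descendants.
That amount (£270,000) is divided into 3 shares of £90,000: Efua, Lorcan, and Gwendolyn each take £90,000.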